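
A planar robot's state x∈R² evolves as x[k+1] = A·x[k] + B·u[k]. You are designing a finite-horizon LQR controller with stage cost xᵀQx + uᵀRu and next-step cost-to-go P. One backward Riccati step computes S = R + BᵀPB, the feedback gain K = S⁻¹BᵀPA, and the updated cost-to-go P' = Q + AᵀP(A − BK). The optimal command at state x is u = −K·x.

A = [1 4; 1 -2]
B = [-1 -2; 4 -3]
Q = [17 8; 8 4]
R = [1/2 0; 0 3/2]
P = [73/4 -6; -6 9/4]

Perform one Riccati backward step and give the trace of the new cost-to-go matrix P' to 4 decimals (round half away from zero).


24.3872

BᵀP = [-42.2500 15.0000; -18.5000 5.2500]
S = R + BᵀPB = [1/2 0; 0 3/2] + [102.2500 39.5000; 39.5000 21.2500] = [102.7500 39.5000; 39.5000 22.7500]
BᵀPA = [-27.2500 -199.0000; -13.2500 -84.5000]
K = S⁻¹·BᵀPA = [-0.1242 -1.5303; -0.3667 -1.0573]
A−BK = [0.1423 0.3551; 0.3967 0.9491]
AᵀP(A−BK) = [0.2557 0.7905; 0.7905 3.1315]
P' = Q + AᵀP(A−BK) = [17.2557 8.7905; 8.7905 7.1315]
tr(P') = 24.3872


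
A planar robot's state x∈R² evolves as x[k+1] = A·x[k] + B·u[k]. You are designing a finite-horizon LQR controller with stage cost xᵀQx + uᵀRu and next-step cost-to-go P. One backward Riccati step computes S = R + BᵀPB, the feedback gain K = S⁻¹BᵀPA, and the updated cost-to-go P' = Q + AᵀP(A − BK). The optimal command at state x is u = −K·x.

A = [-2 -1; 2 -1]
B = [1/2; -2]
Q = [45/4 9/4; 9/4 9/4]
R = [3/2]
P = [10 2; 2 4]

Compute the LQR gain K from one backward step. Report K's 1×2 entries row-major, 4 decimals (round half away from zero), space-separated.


-1.0000 0.3750

BᵀP = [1.0000 -7.0000]
S = R + BᵀPB = [3/2] + [14.5000] = [16.0000]
BᵀPA = [-16.0000 6.0000]
K = S⁻¹·BᵀPA = [-1.0000 0.3750]
A−BK = [-1.5000 -1.1875; 0.0000 -0.2500]
AᵀP(A−BK) = [24.0000 18.0000; 18.0000 15.7500]
P' = Q + AᵀP(A−BK) = [35.2500 20.2500; 20.2500 18.0000]
tr(P') = 53.2500


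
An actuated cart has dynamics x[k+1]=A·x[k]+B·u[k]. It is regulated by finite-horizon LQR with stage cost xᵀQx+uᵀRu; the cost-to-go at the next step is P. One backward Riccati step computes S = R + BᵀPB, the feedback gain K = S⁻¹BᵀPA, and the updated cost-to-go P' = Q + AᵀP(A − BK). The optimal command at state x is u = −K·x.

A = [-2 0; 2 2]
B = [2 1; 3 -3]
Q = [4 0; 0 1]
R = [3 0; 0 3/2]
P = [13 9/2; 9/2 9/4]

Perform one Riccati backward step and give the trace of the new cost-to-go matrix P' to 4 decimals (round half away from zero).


7.3990

BᵀP = [39.5000 15.7500; -0.5000 -2.2500]
S = R + BᵀPB = [3 0; 0 3/2] + [126.2500 -7.7500; -7.7500 6.2500] = [129.2500 -7.7500; -7.7500 7.7500]
BᵀPA = [-47.5000 31.5000; -3.5000 -4.5000]
K = S⁻¹·BᵀPA = [-0.4198 0.2222; -0.8714 -0.3584]
A−BK = [-0.2891 -0.0860; 0.6452 0.2581]
AᵀP(A−BK) = [2.0119 0.3011; 0.3011 0.3871]
P' = Q + AᵀP(A−BK) = [6.0119 0.3011; 0.3011 1.3871]
tr(P') = 7.3990


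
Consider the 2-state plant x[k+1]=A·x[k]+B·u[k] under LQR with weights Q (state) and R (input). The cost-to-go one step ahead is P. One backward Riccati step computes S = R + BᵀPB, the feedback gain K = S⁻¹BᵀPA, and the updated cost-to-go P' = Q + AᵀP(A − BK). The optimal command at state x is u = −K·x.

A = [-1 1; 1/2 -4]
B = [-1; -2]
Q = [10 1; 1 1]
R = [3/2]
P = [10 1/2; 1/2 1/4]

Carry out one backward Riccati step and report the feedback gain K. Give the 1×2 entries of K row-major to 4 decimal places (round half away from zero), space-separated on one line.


BᵀP = [-11.0000 -1.0000]
S = R + BᵀPB = [3/2] + [13.0000] = [14.5000]
BᵀPA = [10.5000 -7.0000]
K = S⁻¹·BᵀPA = [0.7241 -0.4828]
A−BK = [-0.2759 0.5172; 1.9483 -4.9655]
AᵀP(A−BK) = [1.9591 -3.1810; -3.1810 6.6207]
P' = Q + AᵀP(A−BK) = [11.9591 -2.1810; -2.1810 7.6207]
tr(P') = 19.5797

0.7241 -0.4828


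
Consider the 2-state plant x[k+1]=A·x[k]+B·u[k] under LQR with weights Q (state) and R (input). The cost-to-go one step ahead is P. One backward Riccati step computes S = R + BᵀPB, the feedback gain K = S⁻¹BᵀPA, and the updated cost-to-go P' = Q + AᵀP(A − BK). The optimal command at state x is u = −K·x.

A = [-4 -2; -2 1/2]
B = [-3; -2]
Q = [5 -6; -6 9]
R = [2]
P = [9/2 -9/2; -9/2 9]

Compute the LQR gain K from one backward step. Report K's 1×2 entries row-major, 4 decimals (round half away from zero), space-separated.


BᵀP = [-4.5000 -4.5000]
S = R + BᵀPB = [2] + [22.5000] = [24.5000]
BᵀPA = [27.0000 6.7500]
K = S⁻¹·BᵀPA = [1.1020 0.2755]
A−BK = [-0.6939 -1.1735; 0.2041 1.0510]
AᵀP(A−BK) = [6.2449 10.5612; 10.5612 27.3903]
P' = Q + AᵀP(A−BK) = [11.2449 4.5612; 4.5612 36.3903]
tr(P') = 47.6352

1.1020 0.2755


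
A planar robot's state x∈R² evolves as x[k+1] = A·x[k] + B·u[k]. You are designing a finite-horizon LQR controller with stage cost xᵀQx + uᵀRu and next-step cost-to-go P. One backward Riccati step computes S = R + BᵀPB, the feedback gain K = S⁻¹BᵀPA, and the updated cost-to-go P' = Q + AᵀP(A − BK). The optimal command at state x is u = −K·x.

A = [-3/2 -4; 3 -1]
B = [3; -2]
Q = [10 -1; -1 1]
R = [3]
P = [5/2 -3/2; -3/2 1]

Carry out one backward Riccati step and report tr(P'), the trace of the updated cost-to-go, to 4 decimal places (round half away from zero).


BᵀP = [10.5000 -6.5000]
S = R + BᵀPB = [3] + [44.5000] = [47.5000]
BᵀPA = [-35.2500 -35.5000]
K = S⁻¹·BᵀPA = [-0.7421 -0.7474]
A−BK = [0.7263 -1.7579; 1.5158 -2.4947]
AᵀP(A−BK) = [1.9658 1.4053; 1.4053 2.4684]
P' = Q + AᵀP(A−BK) = [11.9658 0.4053; 0.4053 3.4684]
tr(P') = 15.4342

15.4342


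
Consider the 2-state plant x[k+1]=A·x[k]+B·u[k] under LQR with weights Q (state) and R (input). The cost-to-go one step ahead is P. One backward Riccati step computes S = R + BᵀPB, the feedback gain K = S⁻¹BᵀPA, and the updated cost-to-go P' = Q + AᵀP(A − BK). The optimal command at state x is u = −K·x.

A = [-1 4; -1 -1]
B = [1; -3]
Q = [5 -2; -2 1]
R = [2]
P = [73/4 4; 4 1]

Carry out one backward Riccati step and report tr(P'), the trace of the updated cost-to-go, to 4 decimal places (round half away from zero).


174.5238

BᵀP = [6.2500 1.0000]
S = R + BᵀPB = [2] + [3.2500] = [5.2500]
BᵀPA = [-7.2500 24.0000]
K = S⁻¹·BᵀPA = [-1.3810 4.5714]
A−BK = [0.3810 -0.5714; -5.1429 12.7143]
AᵀP(A−BK) = [17.2381 -50.8571; -50.8571 151.2857]
P' = Q + AᵀP(A−BK) = [22.2381 -52.8571; -52.8571 152.2857]
tr(P') = 174.5238


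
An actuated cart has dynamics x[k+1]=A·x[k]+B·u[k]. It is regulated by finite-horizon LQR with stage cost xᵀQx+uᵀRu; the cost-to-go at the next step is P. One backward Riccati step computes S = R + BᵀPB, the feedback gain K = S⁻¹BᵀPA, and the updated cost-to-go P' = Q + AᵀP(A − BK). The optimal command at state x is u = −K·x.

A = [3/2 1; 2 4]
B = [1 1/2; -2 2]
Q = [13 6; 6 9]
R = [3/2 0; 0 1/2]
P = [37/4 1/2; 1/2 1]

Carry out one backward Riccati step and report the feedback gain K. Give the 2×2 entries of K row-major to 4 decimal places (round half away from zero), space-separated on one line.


BᵀP = [8.2500 -1.5000; 5.6250 2.2500]
S = R + BᵀPB = [3/2 0; 0 1/2] + [11.2500 1.1250; 1.1250 7.3125] = [12.7500 1.1250; 1.1250 7.8125]
BᵀPA = [9.3750 2.2500; 12.9375 14.6250]
K = S⁻¹·BᵀPA = [0.5968 0.0114; 1.5701 1.8704]
A−BK = [0.1182 0.0534; 0.0534 0.2822]
AᵀP(A−BK) = [1.9051 1.5701; 1.5701 1.8704]
P' = Q + AᵀP(A−BK) = [14.9051 7.5701; 7.5701 10.8704]
tr(P') = 25.7755

0.5968 0.0114 1.5701 1.8704


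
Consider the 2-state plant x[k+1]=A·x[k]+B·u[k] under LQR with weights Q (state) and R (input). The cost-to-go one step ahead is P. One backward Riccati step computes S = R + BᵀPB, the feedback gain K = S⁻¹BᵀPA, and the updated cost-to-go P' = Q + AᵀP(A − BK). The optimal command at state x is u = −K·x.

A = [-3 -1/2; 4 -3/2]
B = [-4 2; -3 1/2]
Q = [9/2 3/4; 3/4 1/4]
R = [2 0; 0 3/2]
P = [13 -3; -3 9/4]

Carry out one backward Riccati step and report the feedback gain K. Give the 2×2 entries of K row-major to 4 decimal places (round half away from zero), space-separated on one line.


-0.8319 0.3716 -3.3782 0.5418

BᵀP = [-43.0000 5.2500; 24.5000 -4.8750]
S = R + BᵀPB = [2 0; 0 3/2] + [156.2500 -83.3750; -83.3750 46.5625] = [158.2500 -83.3750; -83.3750 48.0625]
BᵀPA = [150.0000 13.6250; -93.0000 -4.9375]
K = S⁻¹·BᵀPA = [-0.8319 0.3716; -3.3782 0.5418]
A−BK = [0.4286 -0.0974; 3.1933 -0.6562]
AᵀP(A−BK) = [35.6218 -6.8445; -6.8445 1.4252]
P' = Q + AᵀP(A−BK) = [40.1218 -6.0945; -6.0945 1.6752]
tr(P') = 41.7971


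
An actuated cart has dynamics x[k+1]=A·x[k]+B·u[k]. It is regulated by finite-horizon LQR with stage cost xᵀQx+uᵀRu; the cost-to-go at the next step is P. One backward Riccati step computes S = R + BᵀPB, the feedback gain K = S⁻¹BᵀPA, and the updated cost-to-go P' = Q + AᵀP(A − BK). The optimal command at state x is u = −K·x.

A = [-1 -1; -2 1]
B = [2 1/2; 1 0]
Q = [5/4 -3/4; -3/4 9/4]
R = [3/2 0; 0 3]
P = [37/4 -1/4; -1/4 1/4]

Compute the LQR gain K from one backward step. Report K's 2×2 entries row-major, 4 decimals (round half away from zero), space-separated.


BᵀP = [18.2500 -0.2500; 4.6250 -0.1250]
S = R + BᵀPB = [3/2 0; 0 3] + [36.2500 9.1250; 9.1250 2.3125] = [37.7500 9.1250; 9.1250 5.3125]
BᵀPA = [-17.7500 -18.5000; -4.3750 -4.7500]
K = S⁻¹·BᵀPA = [-0.4636 -0.4684; -0.0272 -0.0895]
A−BK = [-0.0592 -0.0184; -1.5364 1.4684]
AᵀP(A−BK) = [0.9017 -0.2062; -0.2062 0.9089]
P' = Q + AᵀP(A−BK) = [2.1517 -0.9562; -0.9562 3.1589]
tr(P') = 5.3106

-0.4636 -0.4684 -0.0272 -0.0895


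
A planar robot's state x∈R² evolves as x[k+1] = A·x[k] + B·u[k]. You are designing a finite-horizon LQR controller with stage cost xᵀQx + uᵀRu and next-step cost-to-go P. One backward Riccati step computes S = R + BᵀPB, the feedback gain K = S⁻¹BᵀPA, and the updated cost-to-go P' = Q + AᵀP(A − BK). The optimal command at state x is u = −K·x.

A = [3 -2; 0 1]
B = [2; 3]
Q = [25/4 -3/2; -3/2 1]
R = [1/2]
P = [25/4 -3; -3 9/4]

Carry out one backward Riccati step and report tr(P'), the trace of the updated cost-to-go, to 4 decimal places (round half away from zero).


BᵀP = [3.5000 0.7500]
S = R + BᵀPB = [1/2] + [9.2500] = [9.7500]
BᵀPA = [10.5000 -6.2500]
K = S⁻¹·BᵀPA = [1.0769 -0.6410]
A−BK = [0.8462 -0.7179; -3.2308 2.9231]
AᵀP(A−BK) = [44.9423 -39.7692; -39.7692 35.2436]
P' = Q + AᵀP(A−BK) = [51.1923 -41.2692; -41.2692 36.2436]
tr(P') = 87.4359

87.4359


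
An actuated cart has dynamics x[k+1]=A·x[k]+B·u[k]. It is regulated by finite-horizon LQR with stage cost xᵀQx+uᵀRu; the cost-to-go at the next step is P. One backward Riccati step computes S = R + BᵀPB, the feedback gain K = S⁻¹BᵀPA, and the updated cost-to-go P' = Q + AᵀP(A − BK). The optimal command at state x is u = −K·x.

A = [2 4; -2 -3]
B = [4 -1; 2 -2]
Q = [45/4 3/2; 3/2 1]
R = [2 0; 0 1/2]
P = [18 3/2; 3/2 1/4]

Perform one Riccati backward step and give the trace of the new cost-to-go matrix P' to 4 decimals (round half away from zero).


17.9129

BᵀP = [75.0000 6.5000; -21.0000 -2.0000]
S = R + BᵀPB = [2 0; 0 1/2] + [313.0000 -88.0000; -88.0000 25.0000] = [315.0000 -88.0000; -88.0000 25.5000]
BᵀPA = [137.0000 280.5000; -38.0000 -78.0000]
K = S⁻¹·BᵀPA = [0.5182 1.0009; 0.2981 0.3951]
A−BK = [0.2253 0.3917; -2.4402 -4.2114]
AᵀP(A−BK) = [1.3345 2.3969; 2.3969 4.3284]
P' = Q + AᵀP(A−BK) = [12.5845 3.8969; 3.8969 5.3284]
tr(P') = 17.9129


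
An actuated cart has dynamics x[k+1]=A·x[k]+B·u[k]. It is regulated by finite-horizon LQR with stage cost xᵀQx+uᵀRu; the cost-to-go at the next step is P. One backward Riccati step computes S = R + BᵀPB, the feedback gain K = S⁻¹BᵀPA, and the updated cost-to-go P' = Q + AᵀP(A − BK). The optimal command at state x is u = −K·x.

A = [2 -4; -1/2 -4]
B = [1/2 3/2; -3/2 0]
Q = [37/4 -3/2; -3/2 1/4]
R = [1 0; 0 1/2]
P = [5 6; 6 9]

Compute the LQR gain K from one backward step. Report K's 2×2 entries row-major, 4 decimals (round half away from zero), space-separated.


0.1780 2.4464 1.0413 -3.5870

BᵀP = [-6.5000 -10.5000; 7.5000 9.0000]
S = R + BᵀPB = [1 0; 0 1/2] + [12.5000 -9.7500; -9.7500 11.2500] = [13.5000 -9.7500; -9.7500 11.7500]
BᵀPA = [-7.7500 68.0000; 10.5000 -66.0000]
K = S⁻¹·BᵀPA = [0.1780 2.4464; 1.0413 -3.5870]
A−BK = [0.3491 0.1573; -0.2330 -0.3304]
AᵀP(A−BK) = [0.6957 -1.3766; -1.3766 12.9007]
P' = Q + AᵀP(A−BK) = [9.9457 -2.8766; -2.8766 13.1507]
tr(P') = 23.0964


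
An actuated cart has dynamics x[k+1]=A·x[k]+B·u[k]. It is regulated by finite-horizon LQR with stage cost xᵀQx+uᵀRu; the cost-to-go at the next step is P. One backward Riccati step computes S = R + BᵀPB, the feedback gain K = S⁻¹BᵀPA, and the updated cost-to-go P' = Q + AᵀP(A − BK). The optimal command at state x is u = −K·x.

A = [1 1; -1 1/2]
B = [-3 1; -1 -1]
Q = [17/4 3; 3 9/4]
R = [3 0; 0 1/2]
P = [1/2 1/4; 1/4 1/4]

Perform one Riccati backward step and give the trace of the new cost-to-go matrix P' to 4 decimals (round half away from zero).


6.8958

BᵀP = [-1.7500 -1.0000; 0.2500 0.0000]
S = R + BᵀPB = [3 0; 0 1/2] + [6.2500 -0.7500; -0.7500 0.2500] = [9.2500 -0.7500; -0.7500 0.7500]
BᵀPA = [-0.7500 -2.2500; 0.2500 0.2500]
K = S⁻¹·BᵀPA = [-0.0588 -0.2353; 0.2745 0.0980]
A−BK = [0.5490 0.1961; -0.7843 0.3627]
AᵀP(A−BK) = [0.1373 0.0490; 0.0490 0.2586]
P' = Q + AᵀP(A−BK) = [4.3873 3.0490; 3.0490 2.5086]
tr(P') = 6.8958


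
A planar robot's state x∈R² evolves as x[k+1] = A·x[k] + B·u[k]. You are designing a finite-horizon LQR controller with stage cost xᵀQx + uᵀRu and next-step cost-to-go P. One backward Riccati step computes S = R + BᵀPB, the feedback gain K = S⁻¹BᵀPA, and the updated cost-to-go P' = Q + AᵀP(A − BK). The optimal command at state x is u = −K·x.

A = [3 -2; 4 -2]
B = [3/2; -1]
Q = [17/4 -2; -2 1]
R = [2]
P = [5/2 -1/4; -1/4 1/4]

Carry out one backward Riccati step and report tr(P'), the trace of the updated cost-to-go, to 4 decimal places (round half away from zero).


19.0036

BᵀP = [4.0000 -0.6250]
S = R + BᵀPB = [2] + [6.6250] = [8.6250]
BᵀPA = [9.5000 -6.7500]
K = S⁻¹·BᵀPA = [1.1014 -0.7826]
A−BK = [1.3478 -0.8261; 5.1014 -2.7826]
AᵀP(A−BK) = [10.0362 -6.0652; -6.0652 3.7174]
P' = Q + AᵀP(A−BK) = [14.2862 -8.0652; -8.0652 4.7174]
tr(P') = 19.0036


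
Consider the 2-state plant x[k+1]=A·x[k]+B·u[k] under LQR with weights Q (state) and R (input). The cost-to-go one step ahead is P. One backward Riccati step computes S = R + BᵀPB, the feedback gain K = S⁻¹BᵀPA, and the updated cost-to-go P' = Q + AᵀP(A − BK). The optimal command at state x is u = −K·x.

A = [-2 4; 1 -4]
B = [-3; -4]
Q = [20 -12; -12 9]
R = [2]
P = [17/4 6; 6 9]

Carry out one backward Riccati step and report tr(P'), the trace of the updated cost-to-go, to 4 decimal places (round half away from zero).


BᵀP = [-36.7500 -54.0000]
S = R + BᵀPB = [2] + [326.2500] = [328.2500]
BᵀPA = [19.5000 69.0000]
K = S⁻¹·BᵀPA = [0.0594 0.2102]
A−BK = [-1.8218 4.6306; 1.2376 -3.1592]
AᵀP(A−BK) = [0.8416 -2.0990; -2.0990 5.4958]
P' = Q + AᵀP(A−BK) = [20.8416 -14.0990; -14.0990 14.4958]
tr(P') = 35.3374

35.3374


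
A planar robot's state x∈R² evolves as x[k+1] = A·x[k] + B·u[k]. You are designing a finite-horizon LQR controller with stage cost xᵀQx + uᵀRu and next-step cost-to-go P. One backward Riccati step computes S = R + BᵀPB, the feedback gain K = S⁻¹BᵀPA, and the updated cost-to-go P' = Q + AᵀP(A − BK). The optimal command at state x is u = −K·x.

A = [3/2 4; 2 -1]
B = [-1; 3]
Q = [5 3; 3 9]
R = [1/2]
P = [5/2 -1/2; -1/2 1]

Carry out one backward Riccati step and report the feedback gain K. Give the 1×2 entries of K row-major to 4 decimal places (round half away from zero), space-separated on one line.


BᵀP = [-4.0000 3.5000]
S = R + BᵀPB = [1/2] + [14.5000] = [15.0000]
BᵀPA = [1.0000 -19.5000]
K = S⁻¹·BᵀPA = [0.0667 -1.3000]
A−BK = [1.5667 2.7000; 1.8000 2.9000]
AᵀP(A−BK) = [6.5583 11.0500; 11.0500 19.6500]
P' = Q + AᵀP(A−BK) = [11.5583 14.0500; 14.0500 28.6500]
tr(P') = 40.2083

0.0667 -1.3000


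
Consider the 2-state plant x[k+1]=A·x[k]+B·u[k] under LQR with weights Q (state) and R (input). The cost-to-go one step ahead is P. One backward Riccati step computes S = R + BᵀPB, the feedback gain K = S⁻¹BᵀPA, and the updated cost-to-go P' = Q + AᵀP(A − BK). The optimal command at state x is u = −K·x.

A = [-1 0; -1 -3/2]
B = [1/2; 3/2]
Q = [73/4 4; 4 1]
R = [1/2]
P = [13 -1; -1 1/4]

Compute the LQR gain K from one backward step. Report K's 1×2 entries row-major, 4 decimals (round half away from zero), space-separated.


BᵀP = [5.0000 -0.1250]
S = R + BᵀPB = [1/2] + [2.3125] = [2.8125]
BᵀPA = [-4.8750 0.1875]
K = S⁻¹·BᵀPA = [-1.7333 0.0667]
A−BK = [-0.1333 -0.0333; 1.6000 -1.6000]
AᵀP(A−BK) = [2.8000 -0.8000; -0.8000 0.5500]
P' = Q + AᵀP(A−BK) = [21.0500 3.2000; 3.2000 1.5500]
tr(P') = 22.6000

-1.7333 0.0667


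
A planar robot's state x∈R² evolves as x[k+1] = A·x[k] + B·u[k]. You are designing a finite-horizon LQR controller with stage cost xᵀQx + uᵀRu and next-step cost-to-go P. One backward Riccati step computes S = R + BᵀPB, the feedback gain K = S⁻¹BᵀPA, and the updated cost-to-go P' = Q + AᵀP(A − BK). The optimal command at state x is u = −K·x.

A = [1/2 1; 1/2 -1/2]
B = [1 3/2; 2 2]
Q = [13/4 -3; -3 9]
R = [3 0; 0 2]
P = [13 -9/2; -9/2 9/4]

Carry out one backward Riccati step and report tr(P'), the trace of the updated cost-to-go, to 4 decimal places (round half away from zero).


20.0143

BᵀP = [4.0000 0.0000; 10.5000 -2.2500]
S = R + BᵀPB = [3 0; 0 2] + [4.0000 6.0000; 6.0000 11.2500] = [7.0000 6.0000; 6.0000 13.2500]
BᵀPA = [2.0000 4.0000; 4.1250 11.6250]
K = S⁻¹·BᵀPA = [0.0308 -0.2952; 0.2974 1.0110]
A−BK = [0.0231 -0.2214; -0.1564 -1.9317]
AᵀP(A−BK) = [0.2742 1.2324; 1.2324 7.4901]
P' = Q + AᵀP(A−BK) = [3.5242 -1.7676; -1.7676 16.4901]
tr(P') = 20.0143


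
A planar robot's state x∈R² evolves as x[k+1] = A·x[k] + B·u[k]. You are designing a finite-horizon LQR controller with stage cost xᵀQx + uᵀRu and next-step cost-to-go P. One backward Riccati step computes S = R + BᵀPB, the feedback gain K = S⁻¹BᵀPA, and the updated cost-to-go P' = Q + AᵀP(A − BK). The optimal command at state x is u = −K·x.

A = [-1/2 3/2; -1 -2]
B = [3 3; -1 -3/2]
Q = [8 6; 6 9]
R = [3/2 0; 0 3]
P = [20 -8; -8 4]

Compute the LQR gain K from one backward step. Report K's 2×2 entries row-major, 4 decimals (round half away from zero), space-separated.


BᵀP = [68.0000 -28.0000; 72.0000 -30.0000]
S = R + BᵀPB = [3/2 0; 0 3] + [232.0000 246.0000; 246.0000 261.0000] = [233.5000 246.0000; 246.0000 264.0000]
BᵀPA = [-6.0000 158.0000; -6.0000 168.0000]
K = S⁻¹·BᵀPA = [-0.0957 0.3404; 0.0665 0.3191]
A−BK = [-0.4122 -0.4787; -0.9960 -1.1809]
AᵀP(A−BK) = [0.8245 0.9574; 0.9574 1.5957]
P' = Q + AᵀP(A−BK) = [8.8245 6.9574; 6.9574 10.5957]
tr(P') = 19.4202

-0.0957 0.3404 0.0665 0.3191


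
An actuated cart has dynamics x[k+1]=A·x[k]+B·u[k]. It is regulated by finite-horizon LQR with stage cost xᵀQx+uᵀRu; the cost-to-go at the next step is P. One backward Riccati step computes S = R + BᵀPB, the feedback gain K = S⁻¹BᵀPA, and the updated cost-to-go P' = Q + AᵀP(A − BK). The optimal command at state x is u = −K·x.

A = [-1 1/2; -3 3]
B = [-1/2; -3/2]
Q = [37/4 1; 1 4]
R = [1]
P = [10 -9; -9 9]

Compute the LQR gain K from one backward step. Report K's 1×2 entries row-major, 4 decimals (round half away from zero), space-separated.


1.8049 -2.2195

BᵀP = [8.5000 -9.0000]
S = R + BᵀPB = [1] + [9.2500] = [10.2500]
BᵀPA = [18.5000 -22.7500]
K = S⁻¹·BᵀPA = [1.8049 -2.2195]
A−BK = [-0.0976 -0.6098; -0.2927 -0.3293]
AᵀP(A−BK) = [3.6098 -4.4390; -4.4390 6.0061]
P' = Q + AᵀP(A−BK) = [12.8598 -3.4390; -3.4390 10.0061]
tr(P') = 22.8659


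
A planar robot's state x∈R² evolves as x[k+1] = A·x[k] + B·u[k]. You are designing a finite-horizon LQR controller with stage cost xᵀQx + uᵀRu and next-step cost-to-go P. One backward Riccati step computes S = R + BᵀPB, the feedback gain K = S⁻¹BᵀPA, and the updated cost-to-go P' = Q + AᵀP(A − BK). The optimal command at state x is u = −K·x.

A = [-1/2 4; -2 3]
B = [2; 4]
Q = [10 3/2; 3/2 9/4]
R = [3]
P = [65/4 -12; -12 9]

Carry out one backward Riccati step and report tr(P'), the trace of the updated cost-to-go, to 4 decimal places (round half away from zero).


34.3094

BᵀP = [-15.5000 12.0000]
S = R + BᵀPB = [3] + [17.0000] = [20.0000]
BᵀPA = [-16.2500 -26.0000]
K = S⁻¹·BᵀPA = [-0.8125 -1.3000]
A−BK = [1.1250 6.6000; 1.2500 8.2000]
AᵀP(A−BK) = [2.8594 6.3750; 6.3750 19.2000]
P' = Q + AᵀP(A−BK) = [12.8594 7.8750; 7.8750 21.4500]
tr(P') = 34.3094


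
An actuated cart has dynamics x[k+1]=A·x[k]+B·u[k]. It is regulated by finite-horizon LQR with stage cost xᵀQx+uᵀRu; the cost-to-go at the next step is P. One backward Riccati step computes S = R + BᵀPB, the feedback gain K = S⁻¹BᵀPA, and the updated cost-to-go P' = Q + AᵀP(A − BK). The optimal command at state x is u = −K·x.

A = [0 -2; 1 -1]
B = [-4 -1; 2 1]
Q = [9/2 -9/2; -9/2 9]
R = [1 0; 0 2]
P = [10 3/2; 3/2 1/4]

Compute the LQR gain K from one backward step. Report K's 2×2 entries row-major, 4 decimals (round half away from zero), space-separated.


BᵀP = [-37.0000 -5.5000; -8.5000 -1.2500]
S = R + BᵀPB = [1 0; 0 2] + [137.0000 31.5000; 31.5000 7.2500] = [138.0000 31.5000; 31.5000 9.2500]
BᵀPA = [-5.5000 79.5000; -1.2500 18.2500]
K = S⁻¹·BᵀPA = [-0.0405 0.5646; 0.0026 0.0501]
A−BK = [-0.1592 0.3087; 1.0783 -2.1794]
AᵀP(A−BK) = [0.0308 -0.0818; -0.0818 0.4459]
P' = Q + AᵀP(A−BK) = [4.5308 -4.5818; -4.5818 9.4459]
tr(P') = 13.9767

-0.0405 0.5646 0.0026 0.0501


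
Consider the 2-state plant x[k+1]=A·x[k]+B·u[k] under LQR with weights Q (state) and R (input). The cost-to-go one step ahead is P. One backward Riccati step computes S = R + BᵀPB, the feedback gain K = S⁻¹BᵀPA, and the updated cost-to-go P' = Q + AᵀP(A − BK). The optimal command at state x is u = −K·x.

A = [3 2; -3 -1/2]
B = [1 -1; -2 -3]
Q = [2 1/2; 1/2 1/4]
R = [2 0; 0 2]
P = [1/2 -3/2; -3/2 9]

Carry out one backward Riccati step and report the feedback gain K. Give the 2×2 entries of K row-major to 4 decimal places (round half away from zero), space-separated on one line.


BᵀP = [3.5000 -19.5000; 4.0000 -25.5000]
S = R + BᵀPB = [2 0; 0 2] + [42.5000 55.0000; 55.0000 72.5000] = [44.5000 55.0000; 55.0000 74.5000]
BᵀPA = [69.0000 16.7500; 88.5000 20.7500]
K = S⁻¹·BᵀPA = [0.9406 0.3674; 0.4935 0.0073]
A−BK = [2.5530 1.6400; 0.3618 0.2567]
AᵀP(A−BK) = [3.9225 1.7545; 1.7545 0.9449]
P' = Q + AᵀP(A−BK) = [5.9225 2.2545; 2.2545 1.1949]
tr(P') = 7.1174

0.9406 0.3674 0.4935 0.0073


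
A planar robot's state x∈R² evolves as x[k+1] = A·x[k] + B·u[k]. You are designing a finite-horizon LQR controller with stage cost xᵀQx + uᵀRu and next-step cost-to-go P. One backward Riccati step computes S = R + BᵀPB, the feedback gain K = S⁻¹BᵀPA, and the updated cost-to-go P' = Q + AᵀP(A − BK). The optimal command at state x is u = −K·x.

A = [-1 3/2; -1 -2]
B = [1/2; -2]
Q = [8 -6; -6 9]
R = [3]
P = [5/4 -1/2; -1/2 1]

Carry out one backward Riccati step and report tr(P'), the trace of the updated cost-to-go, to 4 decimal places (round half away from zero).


22.2256

BᵀP = [1.6250 -2.2500]
S = R + BᵀPB = [3] + [5.3125] = [8.3125]
BᵀPA = [0.6250 6.9375]
K = S⁻¹·BᵀPA = [0.0752 0.8346]
A−BK = [-1.0376 1.0827; -0.8496 -0.3308]
AᵀP(A−BK) = [1.2030 -0.6466; -0.6466 4.0226]
P' = Q + AᵀP(A−BK) = [9.2030 -6.6466; -6.6466 13.0226]
tr(P') = 22.2256


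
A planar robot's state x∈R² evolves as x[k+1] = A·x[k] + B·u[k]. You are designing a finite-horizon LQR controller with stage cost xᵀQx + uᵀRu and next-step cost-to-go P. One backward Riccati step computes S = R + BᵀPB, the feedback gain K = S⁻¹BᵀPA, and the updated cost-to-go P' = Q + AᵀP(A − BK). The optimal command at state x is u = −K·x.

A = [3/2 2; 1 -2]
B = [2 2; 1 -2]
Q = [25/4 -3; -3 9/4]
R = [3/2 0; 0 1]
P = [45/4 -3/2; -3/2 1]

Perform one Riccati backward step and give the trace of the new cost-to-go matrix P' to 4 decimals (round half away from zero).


BᵀP = [21.0000 -2.0000; 25.5000 -5.0000]
S = R + BᵀPB = [3/2 0; 0 1] + [40.0000 46.0000; 46.0000 61.0000] = [41.5000 46.0000; 46.0000 62.0000]
BᵀPA = [29.5000 46.0000; 33.2500 61.0000]
K = S⁻¹·BᵀPA = [0.6554 0.1007; 0.0501 0.9092]
A−BK = [0.0892 -0.0197; 0.4447 -0.2823]
AᵀP(A−BK) = [0.8150 0.0501; 0.0501 0.9092]
P' = Q + AᵀP(A−BK) = [7.0650 -2.9499; -2.9499 3.1592]
tr(P') = 10.2242

10.2242


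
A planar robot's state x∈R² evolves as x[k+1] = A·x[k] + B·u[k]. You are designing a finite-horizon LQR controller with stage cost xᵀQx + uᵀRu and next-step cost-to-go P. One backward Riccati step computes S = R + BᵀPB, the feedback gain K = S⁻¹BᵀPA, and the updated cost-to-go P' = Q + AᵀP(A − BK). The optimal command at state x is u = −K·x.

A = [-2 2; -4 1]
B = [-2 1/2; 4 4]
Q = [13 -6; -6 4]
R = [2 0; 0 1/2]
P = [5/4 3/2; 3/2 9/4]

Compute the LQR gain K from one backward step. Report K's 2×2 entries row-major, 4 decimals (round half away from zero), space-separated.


0.1214 -0.2373 -1.2934 0.6800

BᵀP = [3.5000 6.0000; 6.6250 9.7500]
S = R + BᵀPB = [2 0; 0 1/2] + [17.0000 25.7500; 25.7500 42.3125] = [19.0000 25.7500; 25.7500 42.8125]
BᵀPA = [-31.0000 13.0000; -52.2500 23.0000]
K = S⁻¹·BᵀPA = [0.1214 -0.2373; -1.2934 0.6800]
A−BK = [-1.1106 1.1854; 0.6883 -0.7706]
AᵀP(A−BK) = [1.1804 -0.8288; -0.8288 0.6960]
P' = Q + AᵀP(A−BK) = [14.1804 -6.8288; -6.8288 4.6960]
tr(P') = 18.8764


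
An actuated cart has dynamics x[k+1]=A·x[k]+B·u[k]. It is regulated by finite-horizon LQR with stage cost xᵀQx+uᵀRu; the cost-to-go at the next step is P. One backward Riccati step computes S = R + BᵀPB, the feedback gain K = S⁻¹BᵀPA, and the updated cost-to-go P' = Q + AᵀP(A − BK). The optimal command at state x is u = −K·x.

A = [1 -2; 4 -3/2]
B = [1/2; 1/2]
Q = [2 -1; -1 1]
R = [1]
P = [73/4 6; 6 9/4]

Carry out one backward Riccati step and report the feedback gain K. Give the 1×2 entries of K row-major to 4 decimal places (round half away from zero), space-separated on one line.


BᵀP = [12.1250 4.1250]
S = R + BᵀPB = [1] + [8.1250] = [9.1250]
BᵀPA = [28.6250 -30.4375]
K = S⁻¹·BᵀPA = [3.1370 -3.3356]
A−BK = [-0.5685 -0.3322; 2.4315 0.1678]
AᵀP(A−BK) = [12.4538 -11.5180; -11.5180 12.5347]
P' = Q + AᵀP(A−BK) = [14.4538 -12.5180; -12.5180 13.5347]
tr(P') = 27.9884

3.1370 -3.3356


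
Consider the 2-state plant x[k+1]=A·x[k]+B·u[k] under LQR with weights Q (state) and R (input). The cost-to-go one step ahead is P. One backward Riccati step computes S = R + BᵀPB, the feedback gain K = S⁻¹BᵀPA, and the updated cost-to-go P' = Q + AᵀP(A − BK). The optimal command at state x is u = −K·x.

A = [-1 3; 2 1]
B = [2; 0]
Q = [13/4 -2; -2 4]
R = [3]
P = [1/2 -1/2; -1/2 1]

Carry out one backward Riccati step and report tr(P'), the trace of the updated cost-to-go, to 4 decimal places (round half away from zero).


13.6500

BᵀP = [1.0000 -1.0000]
S = R + BᵀPB = [3] + [2.0000] = [5.0000]
BᵀPA = [-3.0000 2.0000]
K = S⁻¹·BᵀPA = [-0.6000 0.4000]
A−BK = [0.2000 2.2000; 2.0000 1.0000]
AᵀP(A−BK) = [4.7000 -0.8000; -0.8000 1.7000]
P' = Q + AᵀP(A−BK) = [7.9500 -2.8000; -2.8000 5.7000]
tr(P') = 13.6500


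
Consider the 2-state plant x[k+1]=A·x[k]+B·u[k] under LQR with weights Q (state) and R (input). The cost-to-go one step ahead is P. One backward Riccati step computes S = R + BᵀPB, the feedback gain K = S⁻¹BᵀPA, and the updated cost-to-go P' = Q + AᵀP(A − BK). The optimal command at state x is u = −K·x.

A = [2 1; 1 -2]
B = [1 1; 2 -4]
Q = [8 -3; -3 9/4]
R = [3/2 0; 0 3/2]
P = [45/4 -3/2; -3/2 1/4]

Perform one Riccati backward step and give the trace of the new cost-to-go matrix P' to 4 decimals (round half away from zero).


13.3041

BᵀP = [8.2500 -1.0000; 17.2500 -2.5000]
S = R + BᵀPB = [3/2 0; 0 3/2] + [6.2500 12.2500; 12.2500 27.2500] = [7.7500 12.2500; 12.2500 28.7500]
BᵀPA = [15.5000 10.2500; 32.0000 22.2500]
K = S⁻¹·BᵀPA = [0.7371 0.3041; 0.7990 0.6443]
A−BK = [0.4639 0.0515; 2.7216 -0.0309]
AᵀP(A−BK) = [2.2577 1.1675; 1.1675 0.7964]
P' = Q + AᵀP(A−BK) = [10.2577 -1.8325; -1.8325 3.0464]
tr(P') = 13.3041


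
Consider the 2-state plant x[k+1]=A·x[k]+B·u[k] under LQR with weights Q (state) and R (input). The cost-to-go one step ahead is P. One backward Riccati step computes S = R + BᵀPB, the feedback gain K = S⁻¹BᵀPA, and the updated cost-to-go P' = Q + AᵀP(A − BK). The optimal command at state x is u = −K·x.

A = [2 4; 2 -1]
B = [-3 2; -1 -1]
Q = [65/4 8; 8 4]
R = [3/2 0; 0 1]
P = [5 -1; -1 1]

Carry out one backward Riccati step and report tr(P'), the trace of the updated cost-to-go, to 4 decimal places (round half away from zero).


BᵀP = [-14.0000 2.0000; 11.0000 -3.0000]
S = R + BᵀPB = [3/2 0; 0 1] + [40.0000 -30.0000; -30.0000 25.0000] = [41.5000 -30.0000; -30.0000 26.0000]
BᵀPA = [-24.0000 -58.0000; 16.0000 47.0000]
K = S⁻¹·BᵀPA = [-0.8045 -0.5475; -0.3128 1.1760]
A−BK = [0.2123 0.0056; 0.8827 -0.3715]
AᵀP(A−BK) = [1.6983 0.0447; 0.0447 1.9749]
P' = Q + AᵀP(A−BK) = [17.9483 8.0447; 8.0447 5.9749]
tr(P') = 23.9232

23.9232


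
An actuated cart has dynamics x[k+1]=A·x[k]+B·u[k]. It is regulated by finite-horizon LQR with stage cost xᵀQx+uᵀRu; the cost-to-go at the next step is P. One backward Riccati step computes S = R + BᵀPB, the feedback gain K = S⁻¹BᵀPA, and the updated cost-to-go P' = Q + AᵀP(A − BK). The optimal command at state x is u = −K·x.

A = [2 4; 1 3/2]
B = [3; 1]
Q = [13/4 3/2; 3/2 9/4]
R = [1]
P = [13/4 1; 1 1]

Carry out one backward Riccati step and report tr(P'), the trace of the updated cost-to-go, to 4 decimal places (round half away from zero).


BᵀP = [10.7500 4.0000]
S = R + BᵀPB = [1] + [36.2500] = [37.2500]
BᵀPA = [25.5000 49.0000]
K = S⁻¹·BᵀPA = [0.6846 1.3154]
A−BK = [-0.0537 0.0537; 0.3154 0.1846]
AᵀP(A−BK) = [0.5436 0.9564; 0.9564 1.7936]
P' = Q + AᵀP(A−BK) = [3.7936 2.4564; 2.4564 4.0436]
tr(P') = 7.8372

7.8372


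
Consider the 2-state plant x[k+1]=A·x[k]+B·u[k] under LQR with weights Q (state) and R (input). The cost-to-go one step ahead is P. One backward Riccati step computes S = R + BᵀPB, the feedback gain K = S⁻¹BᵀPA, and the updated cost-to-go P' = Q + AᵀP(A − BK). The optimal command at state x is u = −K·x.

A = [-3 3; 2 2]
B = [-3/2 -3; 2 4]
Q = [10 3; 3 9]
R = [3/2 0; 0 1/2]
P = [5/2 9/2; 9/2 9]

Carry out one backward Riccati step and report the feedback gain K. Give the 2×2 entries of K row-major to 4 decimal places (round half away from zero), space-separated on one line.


0.0352 0.1996 0.2114 1.1977

BᵀP = [5.2500 11.2500; 10.5000 22.5000]
S = R + BᵀPB = [3/2 0; 0 1/2] + [14.6250 29.2500; 29.2500 58.5000] = [16.1250 29.2500; 29.2500 59.0000]
BᵀPA = [6.7500 38.2500; 13.5000 76.5000]
K = S⁻¹·BᵀPA = [0.0352 0.1996; 0.2114 1.1977]
A−BK = [-2.3131 6.8924; 1.0841 -3.1898]
AᵀP(A−BK) = [1.4090 -4.0157; -4.0157 13.2446]
P' = Q + AᵀP(A−BK) = [11.4090 -1.0157; -1.0157 22.2446]
tr(P') = 33.6536


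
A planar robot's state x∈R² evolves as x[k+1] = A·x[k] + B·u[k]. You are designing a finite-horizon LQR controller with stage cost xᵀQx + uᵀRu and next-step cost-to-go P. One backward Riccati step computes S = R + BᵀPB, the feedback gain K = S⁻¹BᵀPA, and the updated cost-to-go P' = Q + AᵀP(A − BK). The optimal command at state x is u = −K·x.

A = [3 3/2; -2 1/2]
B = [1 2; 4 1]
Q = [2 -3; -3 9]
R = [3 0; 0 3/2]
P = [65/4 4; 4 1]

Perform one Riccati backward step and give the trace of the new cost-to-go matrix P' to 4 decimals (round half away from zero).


BᵀP = [32.2500 8.0000; 36.5000 9.0000]
S = R + BᵀPB = [3 0; 0 3/2] + [64.2500 72.5000; 72.5000 82.0000] = [67.2500 72.5000; 72.5000 83.5000]
BᵀPA = [80.7500 52.3750; 91.5000 59.2500]
K = S⁻¹·BᵀPA = [0.3032 0.2163; 0.8326 0.5218]
A−BK = [1.0317 0.2402; -4.0452 -0.8871]
AᵀP(A−BK) = [1.5882 0.9163; 0.9163 0.5686]
P' = Q + AᵀP(A−BK) = [3.5882 -2.0837; -2.0837 9.5686]
tr(P') = 13.1568

13.1568


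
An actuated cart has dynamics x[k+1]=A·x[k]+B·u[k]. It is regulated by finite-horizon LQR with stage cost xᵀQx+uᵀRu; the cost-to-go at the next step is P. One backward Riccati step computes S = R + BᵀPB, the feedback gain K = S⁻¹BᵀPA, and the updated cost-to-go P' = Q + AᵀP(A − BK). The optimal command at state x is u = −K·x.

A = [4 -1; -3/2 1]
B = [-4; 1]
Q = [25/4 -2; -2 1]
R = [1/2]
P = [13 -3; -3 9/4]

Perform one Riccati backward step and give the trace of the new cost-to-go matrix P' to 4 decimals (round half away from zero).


8.9472

BᵀP = [-55.0000 14.2500]
S = R + BᵀPB = [1/2] + [234.2500] = [234.7500]
BᵀPA = [-241.3750 69.2500]
K = S⁻¹·BᵀPA = [-1.0282 0.2950]
A−BK = [-0.1129 0.1800; -0.4718 0.7050]
AᵀP(A−BK) = [0.8755 -0.6707; -0.6707 0.8216]
P' = Q + AᵀP(A−BK) = [7.1255 -2.6707; -2.6707 1.8216]
tr(P') = 8.9472


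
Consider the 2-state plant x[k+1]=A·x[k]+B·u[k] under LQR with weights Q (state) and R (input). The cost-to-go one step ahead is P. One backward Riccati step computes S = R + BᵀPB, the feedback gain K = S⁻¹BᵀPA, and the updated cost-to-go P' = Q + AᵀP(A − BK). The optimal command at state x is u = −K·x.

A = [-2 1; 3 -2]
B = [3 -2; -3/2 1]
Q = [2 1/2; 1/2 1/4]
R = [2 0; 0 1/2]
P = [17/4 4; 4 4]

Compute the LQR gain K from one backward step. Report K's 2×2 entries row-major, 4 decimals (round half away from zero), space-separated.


BᵀP = [6.7500 6.0000; -4.5000 -4.0000]
S = R + BᵀPB = [2 0; 0 1/2] + [11.2500 -7.5000; -7.5000 5.0000] = [13.2500 -7.5000; -7.5000 5.5000]
BᵀPA = [4.5000 -5.2500; -3.0000 3.5000]
K = S⁻¹·BᵀPA = [0.1353 -0.1579; -0.3609 0.4211]
A−BK = [-3.1278 2.3158; 3.5639 -2.6579]
AᵀP(A−BK) = [3.3083 -2.5263; -2.5263 1.9474]
P' = Q + AᵀP(A−BK) = [5.3083 -2.0263; -2.0263 2.1974]
tr(P') = 7.5056

0.1353 -0.1579 -0.3609 0.4211


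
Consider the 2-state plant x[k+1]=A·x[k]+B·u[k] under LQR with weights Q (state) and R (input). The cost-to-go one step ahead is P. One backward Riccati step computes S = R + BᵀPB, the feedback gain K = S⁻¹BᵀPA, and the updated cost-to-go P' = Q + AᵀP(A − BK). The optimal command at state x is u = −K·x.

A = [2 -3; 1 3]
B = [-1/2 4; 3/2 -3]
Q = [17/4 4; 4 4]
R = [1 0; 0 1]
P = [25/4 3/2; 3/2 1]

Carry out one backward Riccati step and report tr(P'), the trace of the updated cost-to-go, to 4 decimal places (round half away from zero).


BᵀP = [-0.8750 0.7500; 20.5000 3.0000]
S = R + BᵀPB = [1 0; 0 1] + [1.5625 -5.7500; -5.7500 73.0000] = [2.5625 -5.7500; -5.7500 74.0000]
BᵀPA = [-1.0000 4.8750; 44.0000 -52.5000]
K = S⁻¹·BᵀPA = [1.1433 0.3760; 0.6834 -0.6802]
A−BK = [-0.1621 -0.0910; 1.3353 0.3952]
AᵀP(A−BK) = [3.0723 0.3066; 0.3066 0.7042]
P' = Q + AᵀP(A−BK) = [7.3223 4.3066; 4.3066 4.7042]
tr(P') = 12.0264

12.0264


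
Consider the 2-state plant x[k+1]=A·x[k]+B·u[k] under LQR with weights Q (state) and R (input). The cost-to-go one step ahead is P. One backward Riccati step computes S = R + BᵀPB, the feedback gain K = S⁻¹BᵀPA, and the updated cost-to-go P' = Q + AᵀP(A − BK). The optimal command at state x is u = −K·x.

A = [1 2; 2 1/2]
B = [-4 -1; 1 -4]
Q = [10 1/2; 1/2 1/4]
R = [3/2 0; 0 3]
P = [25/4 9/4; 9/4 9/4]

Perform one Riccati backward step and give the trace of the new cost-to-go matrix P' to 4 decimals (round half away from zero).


11.4969

BᵀP = [-22.7500 -6.7500; -15.2500 -11.2500]
S = R + BᵀPB = [3/2 0; 0 3] + [84.2500 49.7500; 49.7500 60.2500] = [85.7500 49.7500; 49.7500 63.2500]
BᵀPA = [-36.2500 -48.8750; -37.7500 -36.1250]
K = S⁻¹·BᵀPA = [-0.1407 -0.4389; -0.4862 -0.2259]
A−BK = [-0.0488 0.0185; 0.1959 0.0352]
AᵀP(A−BK) = [0.7970 0.4363; 0.4363 0.4499]
P' = Q + AᵀP(A−BK) = [10.7970 0.9363; 0.9363 0.6999]
tr(P') = 11.4969


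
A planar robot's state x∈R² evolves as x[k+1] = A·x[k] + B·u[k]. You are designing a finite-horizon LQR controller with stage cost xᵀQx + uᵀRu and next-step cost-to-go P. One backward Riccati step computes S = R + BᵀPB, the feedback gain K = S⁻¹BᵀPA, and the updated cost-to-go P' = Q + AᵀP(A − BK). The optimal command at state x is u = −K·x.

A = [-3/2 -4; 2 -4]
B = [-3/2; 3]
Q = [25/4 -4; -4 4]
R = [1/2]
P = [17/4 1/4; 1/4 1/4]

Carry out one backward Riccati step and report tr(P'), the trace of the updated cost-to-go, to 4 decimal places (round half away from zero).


BᵀP = [-5.6250 0.3750]
S = R + BᵀPB = [1/2] + [9.5625] = [10.0625]
BᵀPA = [9.1875 21.0000]
K = S⁻¹·BᵀPA = [0.9130 2.0870]
A−BK = [-0.1304 -0.8696; -0.7391 -10.2609]
AᵀP(A−BK) = [0.6739 3.8261; 3.8261 36.1739]
P' = Q + AᵀP(A−BK) = [6.9239 -0.1739; -0.1739 40.1739]
tr(P') = 47.0978

47.0978


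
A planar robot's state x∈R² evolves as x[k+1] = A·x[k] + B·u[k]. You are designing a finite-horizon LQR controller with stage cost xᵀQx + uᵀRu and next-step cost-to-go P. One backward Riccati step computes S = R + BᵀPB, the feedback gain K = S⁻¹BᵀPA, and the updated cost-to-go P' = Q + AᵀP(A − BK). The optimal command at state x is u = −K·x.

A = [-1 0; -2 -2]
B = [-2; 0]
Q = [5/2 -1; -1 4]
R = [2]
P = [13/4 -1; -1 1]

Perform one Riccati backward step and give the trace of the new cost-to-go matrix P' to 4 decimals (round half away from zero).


BᵀP = [-6.5000 2.0000]
S = R + BᵀPB = [2] + [13.0000] = [15.0000]
BᵀPA = [2.5000 -4.0000]
K = S⁻¹·BᵀPA = [0.1667 -0.2667]
A−BK = [-0.6667 -0.5333; -2.0000 -2.0000]
AᵀP(A−BK) = [2.8333 2.6667; 2.6667 2.9333]
P' = Q + AᵀP(A−BK) = [5.3333 1.6667; 1.6667 6.9333]
tr(P') = 12.2667

12.2667


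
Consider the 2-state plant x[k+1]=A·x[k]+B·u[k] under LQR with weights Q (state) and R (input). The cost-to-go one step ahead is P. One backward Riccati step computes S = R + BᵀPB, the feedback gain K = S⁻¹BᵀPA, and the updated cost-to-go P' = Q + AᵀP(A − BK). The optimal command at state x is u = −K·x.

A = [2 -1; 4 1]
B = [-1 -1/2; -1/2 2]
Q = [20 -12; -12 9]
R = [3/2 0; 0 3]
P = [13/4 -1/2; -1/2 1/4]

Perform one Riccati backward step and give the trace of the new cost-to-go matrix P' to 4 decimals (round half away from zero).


BᵀP = [-3.0000 0.3750; -2.6250 0.7500]
S = R + BᵀPB = [3/2 0; 0 3] + [2.8125 2.2500; 2.2500 2.8125] = [4.3125 2.2500; 2.2500 5.8125]
BᵀPA = [-4.5000 3.3750; -2.2500 3.3750]
K = S⁻¹·BᵀPA = [-1.0545 0.6011; 0.0211 0.3480]
A−BK = [0.9561 -0.2250; 3.4306 0.6046]
AᵀP(A−BK) = [4.3023 -1.0123; -1.0123 1.2970]
P' = Q + AᵀP(A−BK) = [24.3023 -13.0123; -13.0123 10.2970]
tr(P') = 34.5993

34.5993


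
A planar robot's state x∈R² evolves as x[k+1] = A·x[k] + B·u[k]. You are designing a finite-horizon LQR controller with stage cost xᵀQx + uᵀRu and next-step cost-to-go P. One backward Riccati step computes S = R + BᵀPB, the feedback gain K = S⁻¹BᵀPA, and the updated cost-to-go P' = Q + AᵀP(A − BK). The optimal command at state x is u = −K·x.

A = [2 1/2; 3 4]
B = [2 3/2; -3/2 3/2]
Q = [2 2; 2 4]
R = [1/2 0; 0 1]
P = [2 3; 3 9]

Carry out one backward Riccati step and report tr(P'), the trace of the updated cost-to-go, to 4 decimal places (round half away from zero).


BᵀP = [-0.5000 -7.5000; 7.5000 18.0000]
S = R + BᵀPB = [1/2 0; 0 1] + [10.2500 -12.0000; -12.0000 38.2500] = [10.7500 -12.0000; -12.0000 39.2500]
BᵀPA = [-23.5000 -30.2500; 69.0000 75.7500]
K = S⁻¹·BᵀPA = [-0.3396 -1.0013; 1.6541 1.6238]
A−BK = [0.1979 0.0670; 0.0094 0.0623]
AᵀP(A−BK) = [2.8842 2.9267; 2.9267 3.2070]
P' = Q + AᵀP(A−BK) = [4.8842 4.9267; 4.9267 7.2070]
tr(P') = 12.0912

12.0912
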